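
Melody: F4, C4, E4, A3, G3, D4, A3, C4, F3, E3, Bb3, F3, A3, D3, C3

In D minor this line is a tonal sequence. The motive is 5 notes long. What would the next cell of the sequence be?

Taking 5-note groups, the heads are F4, D4, Bb3: the pattern moves down a 3rd.
From G3 the diatonic shape gives G3 D3 F3 Bb2 A2.

G3 D3 F3 Bb2 A2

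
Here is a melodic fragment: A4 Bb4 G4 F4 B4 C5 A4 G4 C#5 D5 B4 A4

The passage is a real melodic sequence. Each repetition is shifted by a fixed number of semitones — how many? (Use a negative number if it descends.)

The 4-note cells begin on A4, B4, C#5 — each up a 2nd from the last.
Counting half-steps from A4 to B4: 2.

2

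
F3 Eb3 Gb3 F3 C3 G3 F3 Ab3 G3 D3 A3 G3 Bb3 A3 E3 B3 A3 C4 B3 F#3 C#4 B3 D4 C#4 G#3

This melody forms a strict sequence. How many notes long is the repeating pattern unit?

There are 25 notes; a 5-note unit gives 5 cells:
F3 Eb3 Gb3 F3 C3 | G3 F3 Ab3 G3 D3 | A3 G3 Bb3 A3 E3 | B3 A3 C4 B3 F#3 | C#4 B3 D4 C#4 G#3
That's a consistent up a 2nd shift per cell, and no other grouping gives one.

5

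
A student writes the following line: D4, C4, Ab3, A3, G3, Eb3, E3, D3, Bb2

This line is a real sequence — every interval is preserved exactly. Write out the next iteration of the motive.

B2 A2 F2

Taking 3-note groups, the heads are D4, A3, E3: the pattern moves down a 4th.
Statement 4 starts on B2 and keeps the same exact contour: B2 A2 F2.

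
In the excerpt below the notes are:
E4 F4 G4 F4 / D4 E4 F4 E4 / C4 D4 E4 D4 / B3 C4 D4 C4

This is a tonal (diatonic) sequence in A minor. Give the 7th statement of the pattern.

With a 4-note motive the entries are E4, D4, C4, B3, each down a 2nd from the previous.
Carrying on: A3 → G3 → F3.
So cell 7 is F3 G3 A3 G3.

F3 G3 A3 G3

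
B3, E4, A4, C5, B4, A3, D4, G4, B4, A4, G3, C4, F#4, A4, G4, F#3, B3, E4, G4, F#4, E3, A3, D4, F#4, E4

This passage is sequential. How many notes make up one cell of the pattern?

5

There are 25 notes; a 5-note unit gives 5 cells:
B3 E4 A4 C5 B4 | A3 D4 G4 B4 A4 | G3 C4 F#4 A4 G4 | F#3 B3 E4 G4 F#4 | E3 A3 D4 F#4 E4
That's a consistent down a 2nd shift per cell, and no other grouping gives one.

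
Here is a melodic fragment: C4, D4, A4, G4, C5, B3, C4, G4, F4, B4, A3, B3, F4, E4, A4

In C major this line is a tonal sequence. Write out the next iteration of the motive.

Taking 5-note groups, the heads are C4, B3, A3: the pattern moves down a 2nd.
Statement 4 starts on G3 and keeps the same diatonic contour: G3 A3 E4 D4 G4.

G3 A3 E4 D4 G4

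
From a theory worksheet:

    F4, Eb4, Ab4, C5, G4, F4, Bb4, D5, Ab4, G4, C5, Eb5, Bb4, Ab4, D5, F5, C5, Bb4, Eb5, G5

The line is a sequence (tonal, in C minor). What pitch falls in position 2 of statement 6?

With 4-note cells, note 2 of each statement runs Eb4, F4, G4, Ab4, Bb4.
From Bb4, up a 2nd gives C5.

C5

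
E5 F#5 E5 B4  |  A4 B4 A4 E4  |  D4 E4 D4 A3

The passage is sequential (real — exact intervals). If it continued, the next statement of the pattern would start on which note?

With a 4-note motive the entries are E5, A4, D4, each down a 5th from the previous.
The next head, down a 5th from D4, is G3.

G3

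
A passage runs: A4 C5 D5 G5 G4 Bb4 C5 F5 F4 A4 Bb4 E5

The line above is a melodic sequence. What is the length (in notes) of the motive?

4

12 notes total. Splitting into 3 groups of 4:
A4 C5 D5 G5 | G4 Bb4 C5 F5 | F4 A4 Bb4 E5
Every group is a transposition down a 2nd of the one before; no shorter unit works.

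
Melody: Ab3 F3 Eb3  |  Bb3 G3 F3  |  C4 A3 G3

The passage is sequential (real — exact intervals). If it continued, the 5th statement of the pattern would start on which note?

E4

Unit = 3 notes; the statements start on Ab3, Bb3, C4, moving up a 2nd each time.
Continuing: D4 → E4. Statement 5 starts on E4.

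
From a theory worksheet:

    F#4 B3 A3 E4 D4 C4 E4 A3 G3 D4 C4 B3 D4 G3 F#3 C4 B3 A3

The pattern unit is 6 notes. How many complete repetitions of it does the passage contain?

3

18 notes in groups of 6 gives 18/6 = 3 statements.
Starts: F#4, E4, D4 — each down a 2nd.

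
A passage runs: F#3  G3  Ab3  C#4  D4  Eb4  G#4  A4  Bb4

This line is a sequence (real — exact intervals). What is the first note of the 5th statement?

A#5

Taking 3-note groups, the heads are F#3, C#4, G#4: the pattern moves up a 5th.
Continuing: D#5 → A#5. Statement 5 starts on A#5.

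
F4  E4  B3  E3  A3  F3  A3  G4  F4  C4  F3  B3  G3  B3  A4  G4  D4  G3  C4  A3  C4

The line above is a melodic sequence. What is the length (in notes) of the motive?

Try groups of 7 (3 cells in 21 notes):
F4 E4 B3 E3 A3 F3 A3 | G4 F4 C4 F3 B3 G3 B3 | A4 G4 D4 G3 C4 A3 C4
Every group is a transposition up a 2nd of the one before; no shorter unit works.

7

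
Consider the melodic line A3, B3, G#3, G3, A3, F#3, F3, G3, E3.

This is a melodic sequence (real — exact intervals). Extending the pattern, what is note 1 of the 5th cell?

With 3-note cells, note 1 of each statement runs A3, G3, F3.
Carrying that down a 2nd forward: Eb3 → Db3.

Db3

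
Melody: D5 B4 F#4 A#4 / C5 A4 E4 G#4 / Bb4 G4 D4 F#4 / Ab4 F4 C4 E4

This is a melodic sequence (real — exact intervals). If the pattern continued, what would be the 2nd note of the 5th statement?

Grouping in 4s, the 2nd note of each cell is B4, A4, G4, F4.
One more down a 2nd gives Eb4.

Eb4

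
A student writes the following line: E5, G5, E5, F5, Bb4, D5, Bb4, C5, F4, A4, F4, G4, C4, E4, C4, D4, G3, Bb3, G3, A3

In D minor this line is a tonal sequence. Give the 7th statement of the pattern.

A2 C3 A2 Bb2

Taking 4-note groups, the heads are E5, Bb4, F4, C4, G3: the pattern moves down a 4th.
Extending down a 4th: D3 → A2.
Statement 7 starts on A2 and keeps the same diatonic contour: A2 C3 A2 Bb2.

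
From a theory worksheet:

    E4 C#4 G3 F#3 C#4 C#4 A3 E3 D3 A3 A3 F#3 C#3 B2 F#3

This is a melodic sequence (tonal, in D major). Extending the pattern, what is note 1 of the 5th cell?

With 5-note cells, note 1 of each statement runs E4, C#4, A3.
Carrying that down a 3rd forward: F#3 → D3.

D3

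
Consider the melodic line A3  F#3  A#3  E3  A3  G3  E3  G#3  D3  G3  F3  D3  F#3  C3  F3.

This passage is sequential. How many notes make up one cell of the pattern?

5

15 notes total. Splitting into 3 groups of 5:
A3 F#3 A#3 E3 A3 | G3 E3 G#3 D3 G3 | F3 D3 F#3 C3 F3
Each cell is the previous one down a 2nd — so the unit is 5 notes.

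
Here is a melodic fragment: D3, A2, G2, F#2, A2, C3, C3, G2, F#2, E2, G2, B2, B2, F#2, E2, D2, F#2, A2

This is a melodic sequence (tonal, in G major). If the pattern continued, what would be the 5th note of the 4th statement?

Grouping in 6s, the 5th note of each cell is A2, G2, F#2.
One more down a 2nd gives E2.

E2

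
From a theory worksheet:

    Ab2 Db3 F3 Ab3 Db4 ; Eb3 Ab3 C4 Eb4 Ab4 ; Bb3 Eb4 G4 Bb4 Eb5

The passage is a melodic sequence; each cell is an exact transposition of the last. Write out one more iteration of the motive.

The 5-note cells begin on Ab2, Eb3, Bb3 — each up a 5th from the last.
So cell 4 is F4 Bb4 D5 F5 Bb5.

F4 Bb4 D5 F5 Bb5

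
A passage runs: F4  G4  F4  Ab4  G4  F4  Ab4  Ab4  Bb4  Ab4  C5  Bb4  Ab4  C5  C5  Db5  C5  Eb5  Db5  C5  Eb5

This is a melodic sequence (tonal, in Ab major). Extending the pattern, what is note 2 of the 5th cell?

With 7-note cells, note 2 of each statement runs G4, Bb4, Db5.
Carrying that up a 3rd forward: F5 → Ab5.

Ab5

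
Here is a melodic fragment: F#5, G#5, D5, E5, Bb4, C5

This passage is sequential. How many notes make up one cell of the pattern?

6 notes total. Splitting into 3 groups of 2:
F#5 G#5 | D5 E5 | Bb4 C5
Every group is a transposition down a 3rd of the one before; no shorter unit works.

2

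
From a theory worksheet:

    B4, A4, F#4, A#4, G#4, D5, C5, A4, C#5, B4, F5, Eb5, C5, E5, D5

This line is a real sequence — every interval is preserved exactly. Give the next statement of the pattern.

Ab5 Gb5 Eb5 G5 F5

With a 5-note motive the entries are B4, D5, F5, each up a 3rd from the previous.
Statement 4 starts on Ab5 and keeps the same exact contour: Ab5 Gb5 Eb5 G5 F5.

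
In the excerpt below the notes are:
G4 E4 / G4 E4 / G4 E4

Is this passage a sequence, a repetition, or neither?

repetition

Each 2-note cell is identical (G4 E4), restated at the same pitch.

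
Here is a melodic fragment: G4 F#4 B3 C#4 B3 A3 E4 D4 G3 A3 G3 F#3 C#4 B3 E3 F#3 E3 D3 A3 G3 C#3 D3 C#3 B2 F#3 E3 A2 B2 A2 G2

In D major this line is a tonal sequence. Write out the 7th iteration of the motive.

Unit = 6 notes; the statements start on G4, E4, C#4, A3, F#3, moving down a 3rd each time.
Continuing the starts: D3 → B2.
Statement 7 starts on B2 and keeps the same diatonic contour: B2 A2 D2 E2 D2 C#2.

B2 A2 D2 E2 D2 C#2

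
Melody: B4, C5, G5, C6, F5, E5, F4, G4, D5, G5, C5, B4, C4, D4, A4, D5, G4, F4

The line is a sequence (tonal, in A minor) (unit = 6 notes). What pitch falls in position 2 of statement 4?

Grouping in 6s, the 2nd note of each cell is C5, G4, D4.
From D4, down a 4th gives A3.

A3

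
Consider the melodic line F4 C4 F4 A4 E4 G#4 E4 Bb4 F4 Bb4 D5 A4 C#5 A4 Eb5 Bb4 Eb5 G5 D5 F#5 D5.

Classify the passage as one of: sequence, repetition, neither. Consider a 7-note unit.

Each 7-note cell is the previous one transposed up a 4th.

sequence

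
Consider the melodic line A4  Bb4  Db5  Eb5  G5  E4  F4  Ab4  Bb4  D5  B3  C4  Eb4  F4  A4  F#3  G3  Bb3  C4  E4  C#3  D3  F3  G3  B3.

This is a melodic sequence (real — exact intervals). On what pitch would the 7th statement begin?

Taking 5-note groups, the heads are A4, E4, B3, F#3, C#3: the pattern moves down a 4th.
Continuing: G#2 → D#2. Statement 7 starts on D#2.

D#2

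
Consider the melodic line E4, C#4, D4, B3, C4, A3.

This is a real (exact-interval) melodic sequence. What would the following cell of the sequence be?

Unit = 2 notes; the statements start on E4, D4, C4, moving down a 2nd each time.
From Bb3 the exact shape gives Bb3 G3.

Bb3 G3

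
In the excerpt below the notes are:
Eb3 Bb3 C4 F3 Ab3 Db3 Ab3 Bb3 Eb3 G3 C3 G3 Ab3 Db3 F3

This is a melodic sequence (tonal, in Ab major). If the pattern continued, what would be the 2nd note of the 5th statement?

The unit is 5 notes. Position-2 pitches of the 3 shown cells: Bb3, Ab3, G3.
Carrying that down a 2nd forward: F3 → Eb3.

Eb3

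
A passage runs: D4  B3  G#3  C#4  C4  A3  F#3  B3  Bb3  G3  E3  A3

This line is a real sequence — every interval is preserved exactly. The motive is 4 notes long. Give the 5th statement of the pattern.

Unit = 4 notes; the statements start on D4, C4, Bb3, moving down a 2nd each time.
Continuing the starts: Ab3 → Gb3.
From Gb3 the exact shape gives Gb3 Eb3 C3 F3.

Gb3 Eb3 C3 F3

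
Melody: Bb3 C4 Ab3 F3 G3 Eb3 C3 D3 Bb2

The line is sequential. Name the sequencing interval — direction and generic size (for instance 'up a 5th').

down a 4th

With a 3-note motive the entries are Bb3, F3, C3, each down a 4th from the previous.
Bb3 to F3 is down a 4th.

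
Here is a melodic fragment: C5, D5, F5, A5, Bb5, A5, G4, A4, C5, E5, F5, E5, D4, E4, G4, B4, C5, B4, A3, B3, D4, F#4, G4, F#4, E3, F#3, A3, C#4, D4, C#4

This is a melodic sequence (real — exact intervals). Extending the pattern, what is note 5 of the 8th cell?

With 6-note cells, note 5 of each statement runs Bb5, F5, C5, G4, D4.
Each moves down a 4th. Continuing: A3 → E3 → B2.

B2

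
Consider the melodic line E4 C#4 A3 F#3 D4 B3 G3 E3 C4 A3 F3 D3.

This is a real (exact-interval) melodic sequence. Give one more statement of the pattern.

Unit = 4 notes; the statements start on E4, D4, C4, moving down a 2nd each time.
From Bb3 the exact shape gives Bb3 G3 Eb3 C3.

Bb3 G3 Eb3 C3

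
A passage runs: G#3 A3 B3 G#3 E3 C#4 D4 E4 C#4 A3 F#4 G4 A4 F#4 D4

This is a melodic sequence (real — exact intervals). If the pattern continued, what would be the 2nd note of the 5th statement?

F5

With 5-note cells, note 2 of each statement runs A3, D4, G4.
Extending up a 4th: C5 → F5.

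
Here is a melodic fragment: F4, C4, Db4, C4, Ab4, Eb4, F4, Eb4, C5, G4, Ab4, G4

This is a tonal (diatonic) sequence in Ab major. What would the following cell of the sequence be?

Eb5 Bb4 C5 Bb4

Unit = 4 notes; the statements start on F4, Ab4, C5, moving up a 3rd each time.
From Eb5 the diatonic shape gives Eb5 Bb4 C5 Bb4.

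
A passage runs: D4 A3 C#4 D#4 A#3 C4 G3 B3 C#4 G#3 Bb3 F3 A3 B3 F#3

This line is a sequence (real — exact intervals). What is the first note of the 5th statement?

Gb3

The 5-note cells begin on D4, C4, Bb3 — each down a 2nd from the last.
Continuing: Ab3 → Gb3. Statement 5 starts on Gb3.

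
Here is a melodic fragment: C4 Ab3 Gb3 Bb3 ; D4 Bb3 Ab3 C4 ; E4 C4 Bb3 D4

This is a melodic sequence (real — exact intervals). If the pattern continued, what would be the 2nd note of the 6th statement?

F#4

The unit is 4 notes. Position-2 pitches of the 3 shown cells: Ab3, Bb3, C4.
Each moves up a 2nd. Continuing: D4 → E4 → F#4.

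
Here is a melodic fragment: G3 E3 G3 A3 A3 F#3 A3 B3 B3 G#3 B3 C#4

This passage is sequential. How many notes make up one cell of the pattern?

4

Try groups of 4 (3 cells in 12 notes):
G3 E3 G3 A3 | A3 F#3 A3 B3 | B3 G#3 B3 C#4
Every group is a transposition up a 2nd of the one before; no shorter unit works.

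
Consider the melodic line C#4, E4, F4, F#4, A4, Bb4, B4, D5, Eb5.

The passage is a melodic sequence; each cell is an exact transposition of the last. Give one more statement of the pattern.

E5 G5 Ab5

With a 3-note motive the entries are C#4, F#4, B4, each up a 4th from the previous.
From E5 the exact shape gives E5 G5 Ab5.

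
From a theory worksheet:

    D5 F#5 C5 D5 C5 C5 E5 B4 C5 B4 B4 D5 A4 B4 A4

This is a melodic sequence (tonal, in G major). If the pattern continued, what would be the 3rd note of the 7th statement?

With 5-note cells, note 3 of each statement runs C5, B4, A4.
Carrying that down a 2nd forward: G4 → F#4 → E4 → D4.

D4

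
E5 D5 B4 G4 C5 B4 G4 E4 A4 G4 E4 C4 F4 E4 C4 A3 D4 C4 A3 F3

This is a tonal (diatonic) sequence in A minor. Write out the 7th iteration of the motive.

Unit = 4 notes; the statements start on E5, C5, A4, F4, D4, moving down a 3rd each time.
Carrying on: B3 → G3.
From G3 the diatonic shape gives G3 F3 D3 B2.

G3 F3 D3 B2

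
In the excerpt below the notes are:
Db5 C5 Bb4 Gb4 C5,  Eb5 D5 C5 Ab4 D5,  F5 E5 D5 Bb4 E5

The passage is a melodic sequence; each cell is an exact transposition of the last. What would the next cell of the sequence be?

Unit = 5 notes; the statements start on Db5, Eb5, F5, moving up a 2nd each time.
Statement 4 starts on G5 and keeps the same exact contour: G5 F#5 E5 C5 F#5.

G5 F#5 E5 C5 F#5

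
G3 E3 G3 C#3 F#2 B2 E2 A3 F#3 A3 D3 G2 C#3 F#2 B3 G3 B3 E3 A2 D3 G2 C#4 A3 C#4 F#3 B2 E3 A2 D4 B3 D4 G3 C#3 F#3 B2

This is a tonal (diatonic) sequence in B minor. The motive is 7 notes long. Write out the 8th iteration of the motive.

G4 E4 G4 C#4 F#3 B3 E3

The 7-note cells begin on G3, A3, B3, C#4, D4 — each up a 2nd from the last.
Carrying on: E4 → F#4 → G4.
From G4 the diatonic shape gives G4 E4 G4 C#4 F#3 B3 E3.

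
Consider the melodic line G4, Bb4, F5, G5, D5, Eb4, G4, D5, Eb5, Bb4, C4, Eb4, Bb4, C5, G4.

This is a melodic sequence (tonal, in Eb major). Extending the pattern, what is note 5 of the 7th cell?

With 5-note cells, note 5 of each statement runs D5, Bb4, G4.
Extending down a 3rd: Eb4 → C4 → Ab3 → F3.

F3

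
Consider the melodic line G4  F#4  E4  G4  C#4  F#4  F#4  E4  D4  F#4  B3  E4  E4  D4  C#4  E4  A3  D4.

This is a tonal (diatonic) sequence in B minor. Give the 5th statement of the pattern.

With a 6-note motive the entries are G4, F#4, E4, each down a 2nd from the previous.
Extending down a 2nd: D4 → C#4.
So cell 5 is C#4 B3 A3 C#4 F#3 B3.

C#4 B3 A3 C#4 F#3 B3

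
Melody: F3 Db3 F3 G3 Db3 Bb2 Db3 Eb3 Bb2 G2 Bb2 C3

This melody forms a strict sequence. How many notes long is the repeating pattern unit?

There are 12 notes; a 4-note unit gives 3 cells:
F3 Db3 F3 G3 | Db3 Bb2 Db3 Eb3 | Bb2 G2 Bb2 C3
Each cell is the previous one down a 3rd — so the unit is 4 notes.

4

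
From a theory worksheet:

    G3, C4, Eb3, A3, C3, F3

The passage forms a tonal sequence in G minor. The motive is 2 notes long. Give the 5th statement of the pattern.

With a 2-note motive the entries are G3, Eb3, C3, each down a 3rd from the previous.
Continuing the starts: A2 → F2.
Statement 5 starts on F2 and keeps the same diatonic contour: F2 Bb2.

F2 Bb2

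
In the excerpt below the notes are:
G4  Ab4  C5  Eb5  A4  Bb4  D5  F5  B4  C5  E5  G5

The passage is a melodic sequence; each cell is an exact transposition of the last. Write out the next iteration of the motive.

C#5 D5 F#5 A5

With a 4-note motive the entries are G4, A4, B4, each up a 2nd from the previous.
Statement 4 starts on C#5 and keeps the same exact contour: C#5 D5 F#5 A5.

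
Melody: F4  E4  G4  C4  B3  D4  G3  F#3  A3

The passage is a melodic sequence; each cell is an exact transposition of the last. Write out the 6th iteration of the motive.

E2 D#2 F#2

With a 3-note motive the entries are F4, C4, G3, each down a 4th from the previous.
Extending down a 4th: D3 → A2 → E2.
From E2 the exact shape gives E2 D#2 F#2.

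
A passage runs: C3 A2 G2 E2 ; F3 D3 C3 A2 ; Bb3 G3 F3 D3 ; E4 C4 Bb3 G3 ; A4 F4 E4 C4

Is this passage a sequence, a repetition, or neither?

sequence

Each 4-note cell is the previous one transposed up a 4th.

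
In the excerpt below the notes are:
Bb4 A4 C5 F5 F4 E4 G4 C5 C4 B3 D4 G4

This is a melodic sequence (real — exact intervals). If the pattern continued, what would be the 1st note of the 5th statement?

With 4-note cells, note 1 of each statement runs Bb4, F4, C4.
Extending down a 4th: G3 → D3.

D3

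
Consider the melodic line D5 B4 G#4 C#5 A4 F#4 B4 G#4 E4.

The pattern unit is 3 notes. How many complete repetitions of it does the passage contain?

9 notes in groups of 3 gives 9/3 = 3 statements.
Starts: D5, C#5, B4 — each down a 2nd.

3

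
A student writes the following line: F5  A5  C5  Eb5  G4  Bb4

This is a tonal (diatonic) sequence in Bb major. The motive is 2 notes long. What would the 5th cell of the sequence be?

Taking 2-note groups, the heads are F5, C5, G4: the pattern moves down a 4th.
Carrying on: D4 → A3.
Statement 5 starts on A3 and keeps the same diatonic contour: A3 C4.

A3 C4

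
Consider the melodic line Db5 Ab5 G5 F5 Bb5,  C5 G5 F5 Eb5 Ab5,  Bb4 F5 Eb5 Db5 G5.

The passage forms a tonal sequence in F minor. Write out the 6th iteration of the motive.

F4 C5 Bb4 Ab4 Db5

Taking 5-note groups, the heads are Db5, C5, Bb4: the pattern moves down a 2nd.
Carrying on: Ab4 → G4 → F4.
Statement 6 starts on F4 and keeps the same diatonic contour: F4 C5 Bb4 Ab4 Db5.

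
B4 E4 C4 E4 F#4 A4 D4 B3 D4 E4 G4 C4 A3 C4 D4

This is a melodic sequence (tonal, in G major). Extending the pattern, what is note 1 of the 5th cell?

The unit is 5 notes. Position-1 pitches of the 3 shown cells: B4, A4, G4.
Carrying that down a 2nd forward: F#4 → E4.

E4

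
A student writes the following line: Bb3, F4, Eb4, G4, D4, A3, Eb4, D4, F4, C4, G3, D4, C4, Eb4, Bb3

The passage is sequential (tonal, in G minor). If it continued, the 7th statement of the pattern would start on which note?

C3

Taking 5-note groups, the heads are Bb3, A3, G3: the pattern moves down a 2nd.
Extending the heads down a 2nd: F3 → Eb3 → D3 → C3.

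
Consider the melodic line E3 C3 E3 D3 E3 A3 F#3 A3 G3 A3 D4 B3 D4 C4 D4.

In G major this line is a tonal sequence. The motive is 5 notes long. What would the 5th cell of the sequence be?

Taking 5-note groups, the heads are E3, A3, D4: the pattern moves up a 4th.
Continuing the starts: G4 → C5.
Statement 5 starts on C5 and keeps the same diatonic contour: C5 A4 C5 B4 C5.

C5 A4 C5 B4 C5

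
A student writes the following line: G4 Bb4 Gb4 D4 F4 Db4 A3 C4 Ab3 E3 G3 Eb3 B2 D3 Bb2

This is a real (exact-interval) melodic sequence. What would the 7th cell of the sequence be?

C#2 E2 C2

The 3-note cells begin on G4, D4, A3, E3, B2 — each down a 4th from the last.
Carrying on: F#2 → C#2.
Statement 7 starts on C#2 and keeps the same exact contour: C#2 E2 C2.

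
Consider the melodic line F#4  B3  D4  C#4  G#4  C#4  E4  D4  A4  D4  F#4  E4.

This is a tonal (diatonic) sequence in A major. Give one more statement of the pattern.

Taking 4-note groups, the heads are F#4, G#4, A4: the pattern moves up a 2nd.
Statement 4 starts on B4 and keeps the same diatonic contour: B4 E4 G#4 F#4.

B4 E4 G#4 F#4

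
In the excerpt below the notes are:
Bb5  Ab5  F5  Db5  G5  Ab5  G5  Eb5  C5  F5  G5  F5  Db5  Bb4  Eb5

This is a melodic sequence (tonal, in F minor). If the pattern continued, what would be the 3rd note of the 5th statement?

Bb4

The unit is 5 notes. Position-3 pitches of the 3 shown cells: F5, Eb5, Db5.
Carrying that down a 2nd forward: C5 → Bb4.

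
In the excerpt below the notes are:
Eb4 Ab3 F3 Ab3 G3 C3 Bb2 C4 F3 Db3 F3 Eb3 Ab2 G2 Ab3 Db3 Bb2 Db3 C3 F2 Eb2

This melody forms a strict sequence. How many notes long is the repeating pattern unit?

There are 21 notes; a 7-note unit gives 3 cells:
Eb4 Ab3 F3 Ab3 G3 C3 Bb2 | C4 F3 Db3 F3 Eb3 Ab2 G2 | Ab3 Db3 Bb2 Db3 C3 F2 Eb2
That's a consistent down a 3rd shift per cell, and no other grouping gives one.

7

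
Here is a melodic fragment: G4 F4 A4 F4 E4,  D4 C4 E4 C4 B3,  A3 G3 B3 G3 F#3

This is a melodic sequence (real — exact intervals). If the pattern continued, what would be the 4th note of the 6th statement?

E2

With 5-note cells, note 4 of each statement runs F4, C4, G3.
Carrying that down a 4th forward: D3 → A2 → E2.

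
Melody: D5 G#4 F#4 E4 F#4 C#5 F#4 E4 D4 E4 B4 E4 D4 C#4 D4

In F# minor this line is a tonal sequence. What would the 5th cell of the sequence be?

Taking 5-note groups, the heads are D5, C#5, B4: the pattern moves down a 2nd.
Continuing the starts: A4 → G#4.
From G#4 the diatonic shape gives G#4 C#4 B3 A3 B3.

G#4 C#4 B3 A3 B3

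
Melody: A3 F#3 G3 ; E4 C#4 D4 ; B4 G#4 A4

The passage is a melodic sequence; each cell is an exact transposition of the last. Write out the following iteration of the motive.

F#5 D#5 E5

With a 3-note motive the entries are A3, E4, B4, each up a 5th from the previous.
Statement 4 starts on F#5 and keeps the same exact contour: F#5 D#5 E5.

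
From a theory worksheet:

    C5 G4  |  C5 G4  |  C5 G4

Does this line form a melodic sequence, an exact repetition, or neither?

Each 2-note cell is identical (C5 G4), restated at the same pitch.

repetition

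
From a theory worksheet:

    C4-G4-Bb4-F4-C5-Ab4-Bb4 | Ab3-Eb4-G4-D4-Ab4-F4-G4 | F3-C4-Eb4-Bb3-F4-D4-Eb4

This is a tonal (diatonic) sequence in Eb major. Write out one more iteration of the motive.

Taking 7-note groups, the heads are C4, Ab3, F3: the pattern moves down a 3rd.
So cell 4 is D3 Ab3 C4 G3 D4 Bb3 C4.

D3 Ab3 C4 G3 D4 Bb3 C4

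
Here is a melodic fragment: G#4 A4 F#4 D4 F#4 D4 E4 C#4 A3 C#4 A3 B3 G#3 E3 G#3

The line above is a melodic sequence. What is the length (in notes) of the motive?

Try groups of 5 (3 cells in 15 notes):
G#4 A4 F#4 D4 F#4 | D4 E4 C#4 A3 C#4 | A3 B3 G#3 E3 G#3
That's a consistent down a 4th shift per cell, and no other grouping gives one.

5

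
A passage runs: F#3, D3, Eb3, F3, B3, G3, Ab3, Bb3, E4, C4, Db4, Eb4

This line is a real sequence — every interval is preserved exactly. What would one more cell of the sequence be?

Taking 4-note groups, the heads are F#3, B3, E4: the pattern moves up a 4th.
From A4 the exact shape gives A4 F4 Gb4 Ab4.

A4 F4 Gb4 Ab4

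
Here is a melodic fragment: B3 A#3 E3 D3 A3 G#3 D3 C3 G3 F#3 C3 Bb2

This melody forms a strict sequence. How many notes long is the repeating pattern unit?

4

Try groups of 4 (3 cells in 12 notes):
B3 A#3 E3 D3 | A3 G#3 D3 C3 | G3 F#3 C3 Bb2
Every group is a transposition down a 2nd of the one before; no shorter unit works.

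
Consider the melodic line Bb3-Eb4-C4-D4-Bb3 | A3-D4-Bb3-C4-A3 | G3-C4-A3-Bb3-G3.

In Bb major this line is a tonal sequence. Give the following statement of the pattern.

The 5-note cells begin on Bb3, A3, G3 — each down a 2nd from the last.
Statement 4 starts on F3 and keeps the same diatonic contour: F3 Bb3 G3 A3 F3.

F3 Bb3 G3 A3 F3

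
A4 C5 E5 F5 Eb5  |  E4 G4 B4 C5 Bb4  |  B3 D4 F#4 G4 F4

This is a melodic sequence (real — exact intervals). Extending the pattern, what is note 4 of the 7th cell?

B2

Grouping in 5s, the 4th note of each cell is F5, C5, G4.
Each moves down a 4th. Continuing: D4 → A3 → E3 → B2.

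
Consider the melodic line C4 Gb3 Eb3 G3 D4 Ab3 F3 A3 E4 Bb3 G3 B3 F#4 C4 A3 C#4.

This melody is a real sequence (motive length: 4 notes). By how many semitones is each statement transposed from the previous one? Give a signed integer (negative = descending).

2

Taking 4-note groups, the heads are C4, D4, E4, F#4: the pattern moves up a 2nd.
C4→D4 is 62 − 60 = 2 semitones.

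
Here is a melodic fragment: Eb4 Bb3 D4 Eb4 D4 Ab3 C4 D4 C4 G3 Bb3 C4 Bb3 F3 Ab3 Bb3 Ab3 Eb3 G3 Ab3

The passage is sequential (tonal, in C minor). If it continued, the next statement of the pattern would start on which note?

Unit = 4 notes; the statements start on Eb4, D4, C4, Bb3, Ab3, moving down a 2nd each time.
The next head, down a 2nd from Ab3, is G3.

G3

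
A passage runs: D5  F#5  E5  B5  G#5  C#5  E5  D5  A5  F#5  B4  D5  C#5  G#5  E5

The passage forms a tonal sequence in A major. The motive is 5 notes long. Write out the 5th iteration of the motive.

G#4 B4 A4 E5 C#5

Unit = 5 notes; the statements start on D5, C#5, B4, moving down a 2nd each time.
Extending down a 2nd: A4 → G#4.
From G#4 the diatonic shape gives G#4 B4 A4 E5 C#5.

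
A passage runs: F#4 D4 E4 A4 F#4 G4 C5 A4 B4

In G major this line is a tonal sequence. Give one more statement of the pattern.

E5 C5 D5

With a 3-note motive the entries are F#4, A4, C5, each up a 3rd from the previous.
From E5 the diatonic shape gives E5 C5 D5.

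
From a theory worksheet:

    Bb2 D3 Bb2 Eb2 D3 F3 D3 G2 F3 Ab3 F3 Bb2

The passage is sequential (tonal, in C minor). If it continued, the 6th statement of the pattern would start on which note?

Eb4

Taking 4-note groups, the heads are Bb2, D3, F3: the pattern moves up a 3rd.
Extending the heads up a 3rd: Ab3 → C4 → Eb4.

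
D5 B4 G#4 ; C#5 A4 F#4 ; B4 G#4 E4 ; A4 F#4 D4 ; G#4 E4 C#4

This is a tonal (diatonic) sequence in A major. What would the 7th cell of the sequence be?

Taking 3-note groups, the heads are D5, C#5, B4, A4, G#4: the pattern moves down a 2nd.
Carrying on: F#4 → E4.
So cell 7 is E4 C#4 A3.

E4 C#4 A3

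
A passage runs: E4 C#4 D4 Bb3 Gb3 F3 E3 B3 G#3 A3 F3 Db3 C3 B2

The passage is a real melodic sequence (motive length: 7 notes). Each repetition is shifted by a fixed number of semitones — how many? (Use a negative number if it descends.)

-5

Unit = 7 notes; the statements start on E4, B3, moving down a 4th each time.
E4 to B3 spans -5 semitones.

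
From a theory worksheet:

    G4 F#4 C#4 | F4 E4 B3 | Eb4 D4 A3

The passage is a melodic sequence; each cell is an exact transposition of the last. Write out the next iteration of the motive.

The 3-note cells begin on G4, F4, Eb4 — each down a 2nd from the last.
From Db4 the exact shape gives Db4 C4 G3.

Db4 C4 G3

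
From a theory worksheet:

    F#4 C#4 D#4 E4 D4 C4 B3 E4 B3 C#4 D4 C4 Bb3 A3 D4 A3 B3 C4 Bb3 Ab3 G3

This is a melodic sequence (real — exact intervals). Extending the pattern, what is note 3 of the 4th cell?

A3

With 7-note cells, note 3 of each statement runs D#4, C#4, B3.
One more down a 2nd gives A3.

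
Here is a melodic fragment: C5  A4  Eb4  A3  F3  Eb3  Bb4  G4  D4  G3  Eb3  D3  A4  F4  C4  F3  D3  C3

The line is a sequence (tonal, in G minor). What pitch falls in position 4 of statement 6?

C3

Grouping in 6s, the 4th note of each cell is A3, G3, F3.
Carrying that down a 2nd forward: Eb3 → D3 → C3.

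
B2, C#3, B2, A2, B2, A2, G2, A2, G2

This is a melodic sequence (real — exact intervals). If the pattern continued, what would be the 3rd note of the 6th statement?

The unit is 3 notes. Position-3 pitches of the 3 shown cells: B2, A2, G2.
Each moves down a 2nd. Continuing: F2 → Eb2 → Db2.

Db2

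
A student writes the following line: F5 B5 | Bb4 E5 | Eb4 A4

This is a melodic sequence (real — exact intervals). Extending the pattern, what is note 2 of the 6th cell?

C3

The unit is 2 notes. Position-2 pitches of the 3 shown cells: B5, E5, A4.
Extending down a 5th: D4 → G3 → C3.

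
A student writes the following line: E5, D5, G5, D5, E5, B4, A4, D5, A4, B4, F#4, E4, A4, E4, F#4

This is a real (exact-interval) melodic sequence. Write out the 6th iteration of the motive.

D#3 C#3 F#3 C#3 D#3

Taking 5-note groups, the heads are E5, B4, F#4: the pattern moves down a 4th.
Extending down a 4th: C#4 → G#3 → D#3.
From D#3 the exact shape gives D#3 C#3 F#3 C#3 D#3.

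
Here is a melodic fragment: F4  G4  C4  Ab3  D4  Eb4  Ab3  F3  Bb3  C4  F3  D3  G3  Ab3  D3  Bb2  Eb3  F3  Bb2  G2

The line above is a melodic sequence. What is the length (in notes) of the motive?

4

20 notes total. Splitting into 5 groups of 4:
F4 G4 C4 Ab3 | D4 Eb4 Ab3 F3 | Bb3 C4 F3 D3 | G3 Ab3 D3 Bb2 | Eb3 F3 Bb2 G2
Each cell is the previous one down a 3rd — so the unit is 4 notes.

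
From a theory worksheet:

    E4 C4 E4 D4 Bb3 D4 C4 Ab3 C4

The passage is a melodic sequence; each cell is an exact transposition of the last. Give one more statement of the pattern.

Taking 3-note groups, the heads are E4, D4, C4: the pattern moves down a 2nd.
From Bb3 the exact shape gives Bb3 Gb3 Bb3.

Bb3 Gb3 Bb3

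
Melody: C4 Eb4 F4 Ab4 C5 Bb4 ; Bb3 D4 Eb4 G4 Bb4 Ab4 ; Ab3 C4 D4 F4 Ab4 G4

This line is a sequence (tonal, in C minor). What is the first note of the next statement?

With a 6-note motive the entries are C4, Bb3, Ab3, each down a 2nd from the previous.
The next head, down a 2nd from Ab3, is G3.

G3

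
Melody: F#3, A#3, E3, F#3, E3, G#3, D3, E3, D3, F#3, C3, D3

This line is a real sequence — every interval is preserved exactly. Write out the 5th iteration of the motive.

Taking 4-note groups, the heads are F#3, E3, D3: the pattern moves down a 2nd.
Carrying on: C3 → Bb2.
So cell 5 is Bb2 D3 Ab2 Bb2.

Bb2 D3 Ab2 Bb2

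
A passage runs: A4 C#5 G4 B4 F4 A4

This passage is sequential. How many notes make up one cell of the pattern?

6 notes total. Splitting into 3 groups of 2:
A4 C#5 | G4 B4 | F4 A4
Every group is a transposition down a 2nd of the one before; no shorter unit works.

2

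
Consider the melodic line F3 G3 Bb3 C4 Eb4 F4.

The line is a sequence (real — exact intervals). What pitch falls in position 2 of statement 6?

Ab5

Grouping in 2s, the 2nd note of each cell is G3, C4, F4.
Each moves up a 4th. Continuing: Bb4 → Eb5 → Ab5.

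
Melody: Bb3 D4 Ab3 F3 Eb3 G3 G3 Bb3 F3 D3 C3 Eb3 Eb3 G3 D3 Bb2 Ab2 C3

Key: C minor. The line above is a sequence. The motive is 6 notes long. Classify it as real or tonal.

Every note is diatonic to C minor.
Cell 1 has +4 semitones from note 1 to 2, but cell 2 has +3 — the interval quality changes while the contour stays the same, which is the hallmark of a tonal sequence.

tonal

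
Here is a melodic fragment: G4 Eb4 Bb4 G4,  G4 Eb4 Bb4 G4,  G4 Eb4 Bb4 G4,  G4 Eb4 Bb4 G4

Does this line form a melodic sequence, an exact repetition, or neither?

repetition

Each 4-note cell is identical (G4 Eb4 Bb4 G4), restated at the same pitch.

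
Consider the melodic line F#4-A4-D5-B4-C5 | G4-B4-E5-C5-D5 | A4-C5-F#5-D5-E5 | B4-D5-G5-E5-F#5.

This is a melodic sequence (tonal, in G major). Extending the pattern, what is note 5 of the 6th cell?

A5

Grouping in 5s, the 5th note of each cell is C5, D5, E5, F#5.
Carrying that up a 2nd forward: G5 → A5.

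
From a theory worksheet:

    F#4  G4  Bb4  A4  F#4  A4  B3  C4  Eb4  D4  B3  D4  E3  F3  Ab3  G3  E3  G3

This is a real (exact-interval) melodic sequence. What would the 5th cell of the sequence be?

The 6-note cells begin on F#4, B3, E3 — each down a 5th from the last.
Continuing the starts: A2 → D2.
Statement 5 starts on D2 and keeps the same exact contour: D2 Eb2 Gb2 F2 D2 F2.

D2 Eb2 Gb2 F2 D2 F2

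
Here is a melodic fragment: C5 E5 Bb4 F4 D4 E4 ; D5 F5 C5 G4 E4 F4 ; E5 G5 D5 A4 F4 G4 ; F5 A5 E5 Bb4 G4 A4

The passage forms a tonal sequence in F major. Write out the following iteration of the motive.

Taking 6-note groups, the heads are C5, D5, E5, F5: the pattern moves up a 2nd.
From G5 the diatonic shape gives G5 Bb5 F5 C5 A4 Bb4.

G5 Bb5 F5 C5 A4 Bb4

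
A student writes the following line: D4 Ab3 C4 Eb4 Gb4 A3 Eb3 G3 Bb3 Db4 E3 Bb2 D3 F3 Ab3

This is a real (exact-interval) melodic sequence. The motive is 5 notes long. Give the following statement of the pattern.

B2 F2 A2 C3 Eb3

With a 5-note motive the entries are D4, A3, E3, each down a 4th from the previous.
So cell 4 is B2 F2 A2 C3 Eb3.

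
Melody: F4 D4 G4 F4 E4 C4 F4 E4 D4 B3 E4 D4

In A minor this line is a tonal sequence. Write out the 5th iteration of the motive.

With a 4-note motive the entries are F4, E4, D4, each down a 2nd from the previous.
Extending down a 2nd: C4 → B3.
From B3 the diatonic shape gives B3 G3 C4 B3.

B3 G3 C4 B3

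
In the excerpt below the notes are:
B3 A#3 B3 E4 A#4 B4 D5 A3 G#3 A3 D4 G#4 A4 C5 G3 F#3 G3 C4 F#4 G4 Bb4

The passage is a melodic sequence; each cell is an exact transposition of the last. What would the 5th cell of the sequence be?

With a 7-note motive the entries are B3, A3, G3, each down a 2nd from the previous.
Carrying on: F3 → Eb3.
So cell 5 is Eb3 D3 Eb3 Ab3 D4 Eb4 Gb4.

Eb3 D3 Eb3 Ab3 D4 Eb4 Gb4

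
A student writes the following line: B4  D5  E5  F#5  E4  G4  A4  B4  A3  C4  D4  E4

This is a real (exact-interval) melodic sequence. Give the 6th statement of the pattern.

With a 4-note motive the entries are B4, E4, A3, each down a 5th from the previous.
Continuing the starts: D3 → G2 → C2.
So cell 6 is C2 Eb2 F2 G2.

C2 Eb2 F2 G2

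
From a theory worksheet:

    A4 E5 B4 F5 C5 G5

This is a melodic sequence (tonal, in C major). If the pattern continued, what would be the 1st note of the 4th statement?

Grouping in 2s, the 1st note of each cell is A4, B4, C5.
Each moves up a 2nd; the next is D5.

D5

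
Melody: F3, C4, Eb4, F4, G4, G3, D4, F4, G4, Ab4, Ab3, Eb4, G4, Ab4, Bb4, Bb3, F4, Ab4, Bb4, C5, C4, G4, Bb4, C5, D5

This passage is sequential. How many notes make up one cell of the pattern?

There are 25 notes; a 5-note unit gives 5 cells:
F3 C4 Eb4 F4 G4 | G3 D4 F4 G4 Ab4 | Ab3 Eb4 G4 Ab4 Bb4 | Bb3 F4 Ab4 Bb4 C5 | C4 G4 Bb4 C5 D5
That's a consistent up a 2nd shift per cell, and no other grouping gives one.

5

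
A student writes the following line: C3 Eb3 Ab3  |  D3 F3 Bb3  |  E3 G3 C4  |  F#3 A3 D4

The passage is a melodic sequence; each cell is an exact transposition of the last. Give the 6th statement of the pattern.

A#3 C#4 F#4

Unit = 3 notes; the statements start on C3, D3, E3, F#3, moving up a 2nd each time.
Continuing the starts: G#3 → A#3.
From A#3 the exact shape gives A#3 C#4 F#4.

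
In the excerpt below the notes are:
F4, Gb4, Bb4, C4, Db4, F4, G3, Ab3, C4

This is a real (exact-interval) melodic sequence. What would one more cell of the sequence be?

Taking 3-note groups, the heads are F4, C4, G3: the pattern moves down a 4th.
Statement 4 starts on D3 and keeps the same exact contour: D3 Eb3 G3.

D3 Eb3 G3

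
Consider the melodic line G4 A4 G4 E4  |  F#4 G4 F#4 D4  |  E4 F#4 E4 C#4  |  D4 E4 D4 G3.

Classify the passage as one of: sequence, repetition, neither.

neither

Note 4 of cell 4 is G3; if this were a sequence it would be B3. No unit length gives a consistent transposition pattern.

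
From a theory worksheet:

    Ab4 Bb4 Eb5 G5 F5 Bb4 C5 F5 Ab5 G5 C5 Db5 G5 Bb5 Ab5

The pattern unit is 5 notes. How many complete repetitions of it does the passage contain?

3

15 notes in groups of 5 gives 15/5 = 3 statements.
Starts: Ab4, Bb4, C5 — each up a 2nd.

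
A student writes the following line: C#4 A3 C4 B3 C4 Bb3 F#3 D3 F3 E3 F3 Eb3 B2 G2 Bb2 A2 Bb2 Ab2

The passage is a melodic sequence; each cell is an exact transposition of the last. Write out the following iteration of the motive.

E2 C2 Eb2 D2 Eb2 Db2

Unit = 6 notes; the statements start on C#4, F#3, B2, moving down a 5th each time.
Statement 4 starts on E2 and keeps the same exact contour: E2 C2 Eb2 D2 Eb2 Db2.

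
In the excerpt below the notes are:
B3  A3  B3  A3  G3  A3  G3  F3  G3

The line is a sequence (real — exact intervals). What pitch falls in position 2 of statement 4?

Eb3

The unit is 3 notes. Position-2 pitches of the 3 shown cells: A3, G3, F3.
From F3, down a 2nd gives Eb3.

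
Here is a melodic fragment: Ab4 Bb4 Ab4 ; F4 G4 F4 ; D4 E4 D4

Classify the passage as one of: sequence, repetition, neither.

Each 3-note cell is the previous one transposed down a 3rd.

sequence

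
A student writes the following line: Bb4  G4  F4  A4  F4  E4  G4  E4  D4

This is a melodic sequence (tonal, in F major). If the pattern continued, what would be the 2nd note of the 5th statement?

C4

Grouping in 3s, the 2nd note of each cell is G4, F4, E4.
Each moves down a 2nd. Continuing: D4 → C4.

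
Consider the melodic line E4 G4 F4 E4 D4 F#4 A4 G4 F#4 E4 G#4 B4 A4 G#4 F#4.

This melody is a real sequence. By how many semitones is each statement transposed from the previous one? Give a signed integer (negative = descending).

Taking 5-note groups, the heads are E4, F#4, G#4: the pattern moves up a 2nd.
Counting half-steps from E4 to F#4: 2.

2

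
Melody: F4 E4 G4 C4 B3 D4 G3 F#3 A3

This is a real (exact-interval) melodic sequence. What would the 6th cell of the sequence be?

Unit = 3 notes; the statements start on F4, C4, G3, moving down a 4th each time.
Extending down a 4th: D3 → A2 → E2.
From E2 the exact shape gives E2 D#2 F#2.

E2 D#2 F#2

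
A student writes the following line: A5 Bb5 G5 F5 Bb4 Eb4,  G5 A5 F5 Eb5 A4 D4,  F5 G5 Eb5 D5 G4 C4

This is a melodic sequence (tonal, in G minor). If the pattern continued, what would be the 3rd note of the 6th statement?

Bb4

The unit is 6 notes. Position-3 pitches of the 3 shown cells: G5, F5, Eb5.
Carrying that down a 2nd forward: D5 → C5 → Bb4.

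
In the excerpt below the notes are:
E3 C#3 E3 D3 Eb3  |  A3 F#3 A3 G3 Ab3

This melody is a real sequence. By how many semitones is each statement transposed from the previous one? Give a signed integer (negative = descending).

Unit = 5 notes; the statements start on E3, A3, moving up a 4th each time.
Counting half-steps from E3 to A3: 5.

5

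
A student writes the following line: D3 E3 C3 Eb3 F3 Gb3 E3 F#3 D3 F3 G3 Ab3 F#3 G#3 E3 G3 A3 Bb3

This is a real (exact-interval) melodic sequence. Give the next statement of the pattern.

G#3 A#3 F#3 A3 B3 C4

Taking 6-note groups, the heads are D3, E3, F#3: the pattern moves up a 2nd.
So cell 4 is G#3 A#3 F#3 A3 B3 C4.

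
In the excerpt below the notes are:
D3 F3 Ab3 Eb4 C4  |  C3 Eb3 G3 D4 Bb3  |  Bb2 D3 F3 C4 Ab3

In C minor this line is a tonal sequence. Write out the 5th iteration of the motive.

G2 Bb2 D3 Ab3 F3

Unit = 5 notes; the statements start on D3, C3, Bb2, moving down a 2nd each time.
Extending down a 2nd: Ab2 → G2.
From G2 the diatonic shape gives G2 Bb2 D3 Ab3 F3.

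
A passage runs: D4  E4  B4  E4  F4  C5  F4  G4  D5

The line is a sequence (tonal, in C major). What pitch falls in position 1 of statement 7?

C5

The unit is 3 notes. Position-1 pitches of the 3 shown cells: D4, E4, F4.
Carrying that up a 2nd forward: G4 → A4 → B4 → C5.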